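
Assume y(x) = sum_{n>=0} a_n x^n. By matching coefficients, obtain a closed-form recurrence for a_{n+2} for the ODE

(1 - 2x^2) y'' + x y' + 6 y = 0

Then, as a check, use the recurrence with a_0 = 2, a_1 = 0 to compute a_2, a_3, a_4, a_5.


Substitute y = sum_n a_n x^n.
(1 - 2 x^2) y'' contributes (n+2)(n+1) a_{n+2} - 2 n(n-1) a_n at x^n.
x y'(x) contributes n a_n at x^n.
6 y(x) contributes 6 a_n at x^n.
Matching x^n: (n+2)(n+1) a_{n+2} + (-2 n(n-1) + n + 6) a_n = 0.
Thus a_{n+2} = (2 n(n-1) - n - 6) / ((n+1)(n+2)) * a_n.

Check with a_0 = 2, a_1 = 0 (apply the recurrence for n = 0, 1, 2, 3): a_0 = 2, a_1 = 0, a_2 = -6, a_3 = 0, a_4 = 2, a_5 = 0.

a_(n+2) = (2 n(n-1) - n - 6) / ((n+1)(n+2)) * a_n; check: a_0 = 2, a_1 = 0, a_2 = -6, a_3 = 0, a_4 = 2, a_5 = 0


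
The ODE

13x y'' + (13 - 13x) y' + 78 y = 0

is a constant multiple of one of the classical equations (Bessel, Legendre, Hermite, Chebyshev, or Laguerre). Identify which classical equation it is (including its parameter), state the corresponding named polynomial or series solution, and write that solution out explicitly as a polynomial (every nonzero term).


All three coefficients share the factor 13; dividing through by 13 gives  x y'' + (1 - x) y' + 6 y = 0.
This matches the Laguerre equation x y'' + (1 - x) y' + n y = 0 with n = 6; the polynomial solution is L_6(x).
With y = sum_k a_k x^k, matching x^k gives (k+1)k a_{k+1} + (k+1) a_{k+1} - k a_k + n a_k = 0, i.e. (k+1)^2 a_{k+1} = (k - n) a_k = (k - 6) a_k. The right side vanishes at k = 6, so the series terminates at degree 6.
Standard normalization L_n(0) = 1 gives a_0 = 1. Work upward with a_{k+1} = (k - 6) a_k / (k+1)^2:
  a_1 = (0 - 6)(1) / 1^2 = -6/1 = -6
  a_2 = (1 - 6)(-6) / 2^2 = 30/4 = 15/2
  a_3 = (2 - 6)(15/2) / 3^2 = -30/9 = -10/3
  a_4 = (3 - 6)(-10/3) / 4^2 = 10/16 = 5/8
  a_5 = (4 - 6)(5/8) / 5^2 = (-5/4)/25 = -1/20
  a_6 = (5 - 6)(-1/20) / 6^2 = (1/20)/36 = 1/720
Hence L_6(x) = x^6/720 - x^5/20 + 5 x^4/8 - 10 x^3/3 + 15 x^2/2 - 6 x + 1.

L_6(x); series = x^6/720 - x^5/20 + 5 x^4/8 - 10 x^3/3 + 15 x^2/2 - 6 x + 1


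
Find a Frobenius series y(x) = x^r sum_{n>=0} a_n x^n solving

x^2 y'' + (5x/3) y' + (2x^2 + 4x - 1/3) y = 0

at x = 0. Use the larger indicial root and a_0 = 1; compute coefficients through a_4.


Write in Frobenius form y'' + (p(x)/x) y' + (q(x)/x^2) y = 0:
  p(x) = 5/3,  q(x) = 2x^2 + 4x - 1/3.
Indicial equation: r(r-1) + (5/3) r + (-1/3) = 0 -> roots r_1 = 1/3, r_2 = -1.
Take r = r_1 = 1/3. Let y(x) = x^r sum_{n>=0} a_n x^n with a_0 = 1.
Substitute y = x^r sum a_n x^n and match x^{r+n}. The recurrence is
  D(n) a_n + 4 a_{n-1} + 2 a_{n-2} = 0,  where D(n) = (r+n)(r+n-1) + (5/3)(r+n) + (-1/3).
  a_n = [-4 a_{n-1} - 2 a_{n-2}] / D(n).
Since the indicial polynomial factors as (r - r_1)(r - r_2), D(n) = (r_1 + n - r_1)(r_1 + n - r_2) = n(n + 4/3).
Evaluating step by step (a_0 = 1):
  n = 1: D(1) = 1(1 + 4/3) = 7/3; numerator = -4(1) = -4; a_1 = (-4)/(7/3) = -12/7
  n = 2: D(2) = 2(2 + 4/3) = 20/3; numerator = -4(-12/7) - 2(1) = 34/7; a_2 = (34/7)/(20/3) = 51/70
  n = 3: D(3) = 3(3 + 4/3) = 13; numerator = -4(51/70) - 2(-12/7) = 18/35; a_3 = (18/35)/(13) = 18/455
  n = 4: D(4) = 4(4 + 4/3) = 64/3; numerator = -4(18/455) - 2(51/70) = -21/13; a_4 = (-21/13)/(64/3) = -63/832

r = 1/3; a_0 = 1; a_1 = -12/7; a_2 = 51/70; a_3 = 18/455; a_4 = -63/832


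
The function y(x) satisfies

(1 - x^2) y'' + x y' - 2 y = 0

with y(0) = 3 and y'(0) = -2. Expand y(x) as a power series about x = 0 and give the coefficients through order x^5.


Ansatz: y(x) = sum_{n>=0} a_n x^n, so y'(x) = sum_{n>=1} n a_n x^(n-1) and y''(x) = sum_{n>=2} n(n-1) a_n x^(n-2).
Substitute into P(x) y'' + Q(x) y' + R(x) y = 0 with P(x) = 1 - x^2, Q(x) = x, R(x) = -2, and match powers of x.
Initial conditions: a_0 = 3, a_1 = -2.
Setting the coefficient of each power of x to zero and solving order by order (substituting the coefficients already found):
  x^0: 2 a_2 - 2 a_0 = 0  ->  2 a_2 = 2 a_0 = 6  ->  a_2 = 3
  x^1: 6 a_3 - a_1 = 0  ->  6 a_3 = a_1 = -2  ->  a_3 = -1/3
  x^2: 12 a_4 - 2 a_2 = 0  ->  12 a_4 = 2 a_2 = 6  ->  a_4 = 1/2
  x^3: 20 a_5 - 5 a_3 = 0  ->  20 a_5 = 5 a_3 = -5/3  ->  a_5 = -1/12
Truncated series: y(x) = 3 - 2 x + 3 x^2 - (1/3) x^3 + (1/2) x^4 - (1/12) x^5 + O(x^6).

a_0 = 3; a_1 = -2; a_2 = 3; a_3 = -1/3; a_4 = 1/2; a_5 = -1/12


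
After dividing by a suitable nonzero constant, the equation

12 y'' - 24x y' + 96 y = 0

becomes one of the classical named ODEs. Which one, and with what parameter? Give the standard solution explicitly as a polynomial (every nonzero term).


All three coefficients share the factor 12; dividing through by 12 gives  y'' - 2x y' + 8 y = 0.
This matches the Hermite equation y'' - 2x y' + 2n y = 0 with 2n = 8, so n = 4; the polynomial solution is H_4(x).
With y = sum_k a_k x^k, matching x^k gives (k+2)(k+1) a_{k+2} = 2(k - n) a_k = 2(k - 4) a_k. The right side vanishes at k = 4, so the series with the parity of 4 terminates at degree 4.
Standard normalization: leading coefficient of H_n is 2^n, so a_4 = 2^4 = 16. Work downward with a_k = (k+1)(k+2) a_{k+2} / (2(k - n)):
  a_2 = (3)(4)(16) / (2(2 - 4)) = 192/(-4) = -48
  a_0 = (1)(2)(-48) / (2(0 - 4)) = -96/(-8) = 12
Hence H_4(x) = 16 x^4 - 48 x^2 + 12.

H_4(x); series = 16 x^4 - 48 x^2 + 12


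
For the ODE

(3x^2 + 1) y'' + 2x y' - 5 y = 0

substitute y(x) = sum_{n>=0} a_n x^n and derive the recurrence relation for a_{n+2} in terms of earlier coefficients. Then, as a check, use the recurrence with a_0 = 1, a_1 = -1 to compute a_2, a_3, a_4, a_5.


Substitute y = sum_n a_n x^n.
(1 + 3 x^2) y'' contributes (n+2)(n+1) a_{n+2} + 3 n(n-1) a_n at x^n.
2 x y'(x) contributes 2 n a_n at x^n.
-5 y(x) contributes -5 a_n at x^n.
Matching x^n: (n+2)(n+1) a_{n+2} + (3 n(n-1) + 2 n - 5) a_n = 0.
Thus a_{n+2} = (-3 n(n-1) - 2 n + 5) / ((n+1)(n+2)) * a_n.

Check with a_0 = 1, a_1 = -1 (apply the recurrence for n = 0, 1, 2, 3): a_0 = 1, a_1 = -1, a_2 = 5/2, a_3 = -1/2, a_4 = -25/24, a_5 = 19/40.

a_(n+2) = (-3 n(n-1) - 2 n + 5) / ((n+1)(n+2)) * a_n; check: a_0 = 1, a_1 = -1, a_2 = 5/2, a_3 = -1/2, a_4 = -25/24, a_5 = 19/40


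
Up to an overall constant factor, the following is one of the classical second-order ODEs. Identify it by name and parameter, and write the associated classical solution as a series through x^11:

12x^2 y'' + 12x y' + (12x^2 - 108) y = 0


All three coefficients share the factor 12; dividing through by 12 gives  x^2 y'' + x y' + (x^2 - 9) y = 0.
This matches the Bessel equation x^2 y'' + x y' + (x^2 - nu^2) y = 0 with nu^2 = 9, so nu = 3; the solution bounded at x = 0 is J_3(x).
Frobenius at x = 0: indicial roots ±nu; for r = nu the recurrence k(k + 2nu) c_k = -c_{k-2} gives the standard series J_nu(x) = sum_{k>=0} (-1)^k / (k! (k+nu)!) (x/2)^(2k+nu). Evaluate the first 5 terms:
  k = 0: (-1)^0 / (0! * 3! * 2^3) x^3 = 1/(1*6*8) x^3 = (1/48) x^3
  k = 1: (-1)^1 / (1! * 4! * 2^5) x^5 = -1/(1*24*32) x^5 = (-1/768) x^5
  k = 2: (-1)^2 / (2! * 5! * 2^7) x^7 = 1/(2*120*128) x^7 = (1/30720) x^7
  k = 3: (-1)^3 / (3! * 6! * 2^9) x^9 = -1/(6*720*512) x^9 = (-1/2211840) x^9
  k = 4: (-1)^4 / (4! * 7! * 2^11) x^11 = 1/(24*5040*2048) x^11 = (1/247726080) x^11
Hence J_3(x) = x^11/247726080 - x^9/2211840 + x^7/30720 - x^5/768 + x^3/48 + ....

J_3(x); series = x^11/247726080 - x^9/2211840 + x^7/30720 - x^5/768 + x^3/48


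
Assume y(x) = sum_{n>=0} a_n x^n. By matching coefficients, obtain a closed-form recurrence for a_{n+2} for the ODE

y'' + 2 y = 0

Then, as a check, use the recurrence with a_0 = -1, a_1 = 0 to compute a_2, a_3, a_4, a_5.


Substitute y = sum_n a_n x^n into y'' + (const) y = 0.
y''(x) = sum_{n>=0} (n+2)(n+1) a_{n+2} x^n.
The ODE becomes sum_n [(n+2)(n+1) a_{n+2} + 2 a_n] x^n = 0.
Setting each coefficient to zero gives the recurrence:
  (n+2)(n+1) a_{n+2} + 2 a_n = 0,
  a_{n+2} = -2 / ((n+1)(n+2)) a_n.

Check with a_0 = -1, a_1 = 0 (apply the recurrence for n = 0, 1, 2, 3): a_0 = -1, a_1 = 0, a_2 = 1, a_3 = 0, a_4 = -1/6, a_5 = 0.

a_{n+2} = -2/((n+1)(n+2)) * a_n; check: a_0 = -1, a_1 = 0, a_2 = 1, a_3 = 0, a_4 = -1/6, a_5 = 0


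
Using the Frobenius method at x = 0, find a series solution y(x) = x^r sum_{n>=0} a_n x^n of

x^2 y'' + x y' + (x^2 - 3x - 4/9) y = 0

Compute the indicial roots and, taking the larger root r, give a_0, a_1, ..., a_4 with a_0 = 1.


Write in Frobenius form y'' + (p(x)/x) y' + (q(x)/x^2) y = 0:
  p(x) = 1,  q(x) = x^2 - 3x - 4/9.
Indicial equation: r(r-1) + (1) r + (-4/9) = 0 -> roots r_1 = 2/3, r_2 = -2/3.
Take r = r_1 = 2/3. Let y(x) = x^r sum_{n>=0} a_n x^n with a_0 = 1.
Substitute y = x^r sum a_n x^n and match x^{r+n}. The recurrence is
  D(n) a_n - 3 a_{n-1} + 1 a_{n-2} = 0,  where D(n) = (r+n)(r+n-1) + (1)(r+n) + (-4/9).
  a_n = [3 a_{n-1} - 1 a_{n-2}] / D(n).
Since the indicial polynomial factors as (r - r_1)(r - r_2), D(n) = (r_1 + n - r_1)(r_1 + n - r_2) = n(n + 4/3).
Evaluating step by step (a_0 = 1):
  n = 1: D(1) = 1(1 + 4/3) = 7/3; numerator = 3(1) = 3; a_1 = (3)/(7/3) = 9/7
  n = 2: D(2) = 2(2 + 4/3) = 20/3; numerator = 3(9/7) - 1(1) = 20/7; a_2 = (20/7)/(20/3) = 3/7
  n = 3: D(3) = 3(3 + 4/3) = 13; numerator = 3(3/7) - 1(9/7) = 0; a_3 = (0)/(13) = 0
  n = 4: D(4) = 4(4 + 4/3) = 64/3; numerator = 3(0) - 1(3/7) = -3/7; a_4 = (-3/7)/(64/3) = -9/448

r = 2/3; a_0 = 1; a_1 = 9/7; a_2 = 3/7; a_3 = 0; a_4 = -9/448


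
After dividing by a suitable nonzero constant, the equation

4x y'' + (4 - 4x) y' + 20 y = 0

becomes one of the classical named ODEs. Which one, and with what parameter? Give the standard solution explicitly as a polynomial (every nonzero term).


All three coefficients share the factor 4; dividing through by 4 gives  x y'' + (1 - x) y' + 5 y = 0.
This matches the Laguerre equation x y'' + (1 - x) y' + n y = 0 with n = 5; the polynomial solution is L_5(x).
With y = sum_k a_k x^k, matching x^k gives (k+1)k a_{k+1} + (k+1) a_{k+1} - k a_k + n a_k = 0, i.e. (k+1)^2 a_{k+1} = (k - n) a_k = (k - 5) a_k. The right side vanishes at k = 5, so the series terminates at degree 5.
Standard normalization L_n(0) = 1 gives a_0 = 1. Work upward with a_{k+1} = (k - 5) a_k / (k+1)^2:
  a_1 = (0 - 5)(1) / 1^2 = -5/1 = -5
  a_2 = (1 - 5)(-5) / 2^2 = 20/4 = 5
  a_3 = (2 - 5)(5) / 3^2 = -15/9 = -5/3
  a_4 = (3 - 5)(-5/3) / 4^2 = (10/3)/16 = 5/24
  a_5 = (4 - 5)(5/24) / 5^2 = (-5/24)/25 = -1/120
Hence L_5(x) = -x^5/120 + 5 x^4/24 - 5 x^3/3 + 5 x^2 - 5 x + 1.

L_5(x); series = -x^5/120 + 5 x^4/24 - 5 x^3/3 + 5 x^2 - 5 x + 1


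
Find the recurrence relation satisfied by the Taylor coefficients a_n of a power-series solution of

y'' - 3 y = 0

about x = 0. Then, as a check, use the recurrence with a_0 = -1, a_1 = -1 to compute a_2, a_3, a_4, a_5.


Substitute y = sum_n a_n x^n into y'' + (const) y = 0.
y''(x) = sum_{n>=0} (n+2)(n+1) a_{n+2} x^n.
The ODE becomes sum_n [(n+2)(n+1) a_{n+2} - 3 a_n] x^n = 0.
Setting each coefficient to zero gives the recurrence:
  (n+2)(n+1) a_{n+2} - 3 a_n = 0,
  a_{n+2} = 3 / ((n+1)(n+2)) a_n.

Check with a_0 = -1, a_1 = -1 (apply the recurrence for n = 0, 1, 2, 3): a_0 = -1, a_1 = -1, a_2 = -3/2, a_3 = -1/2, a_4 = -3/8, a_5 = -3/40.

a_{n+2} = 3/((n+1)(n+2)) * a_n; check: a_0 = -1, a_1 = -1, a_2 = -3/2, a_3 = -1/2, a_4 = -3/8, a_5 = -3/40


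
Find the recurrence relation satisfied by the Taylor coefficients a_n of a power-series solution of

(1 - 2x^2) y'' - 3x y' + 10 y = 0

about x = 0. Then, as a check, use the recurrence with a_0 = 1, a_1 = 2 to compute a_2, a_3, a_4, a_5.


Substitute y = sum_n a_n x^n.
(1 - 2 x^2) y'' contributes (n+2)(n+1) a_{n+2} - 2 n(n-1) a_n at x^n.
-3 x y'(x) contributes -3 n a_n at x^n.
10 y(x) contributes 10 a_n at x^n.
Matching x^n: (n+2)(n+1) a_{n+2} + (-2 n(n-1) - 3 n + 10) a_n = 0.
Thus a_{n+2} = (2 n(n-1) + 3 n - 10) / ((n+1)(n+2)) * a_n.

Check with a_0 = 1, a_1 = 2 (apply the recurrence for n = 0, 1, 2, 3): a_0 = 1, a_1 = 2, a_2 = -5, a_3 = -7/3, a_4 = 0, a_5 = -77/60.

a_(n+2) = (2 n(n-1) + 3 n - 10) / ((n+1)(n+2)) * a_n; check: a_0 = 1, a_1 = 2, a_2 = -5, a_3 = -7/3, a_4 = 0, a_5 = -77/60


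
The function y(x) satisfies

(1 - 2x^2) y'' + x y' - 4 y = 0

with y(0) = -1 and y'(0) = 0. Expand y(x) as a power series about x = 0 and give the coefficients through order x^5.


Ansatz: y(x) = sum_{n>=0} a_n x^n, so y'(x) = sum_{n>=1} n a_n x^(n-1) and y''(x) = sum_{n>=2} n(n-1) a_n x^(n-2).
Substitute into P(x) y'' + Q(x) y' + R(x) y = 0 with P(x) = 1 - 2x^2, Q(x) = x, R(x) = -4, and match powers of x.
Initial conditions: a_0 = -1, a_1 = 0.
Setting the coefficient of each power of x to zero and solving order by order (substituting the coefficients already found):
  x^0: 2 a_2 - 4 a_0 = 0  ->  2 a_2 = 4 a_0 = -4  ->  a_2 = -2
  x^1: 6 a_3 - 3 a_1 = 0  ->  6 a_3 = 3 a_1 = 0  ->  a_3 = 0
  x^2: 12 a_4 - 6 a_2 = 0  ->  12 a_4 = 6 a_2 = -12  ->  a_4 = -1
  x^3: 20 a_5 - 13 a_3 = 0  ->  20 a_5 = 13 a_3 = 0  ->  a_5 = 0
Truncated series: y(x) = -1 - 2 x^2 - x^4 + O(x^6).

a_0 = -1; a_1 = 0; a_2 = -2; a_3 = 0; a_4 = -1; a_5 = 0


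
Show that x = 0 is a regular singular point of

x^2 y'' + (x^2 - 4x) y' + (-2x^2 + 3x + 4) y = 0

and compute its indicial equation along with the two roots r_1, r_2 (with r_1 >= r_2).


Divide by x^2 to reach normal form y'' + P_1(x) y' + P_2(x) y = 0 with P_1(x) = 1 - 4/x and P_2(x) = -2 + 3/x + 4/x^2.
x = 0 is a singular point because the y'-coefficient 1 - 4/x has a pole at x = 0 and the y-coefficient -2 + 3/x + 4/x^2 has a pole at x = 0.
It is a regular singular point because x P_1(x) = p(x) = x - 4 and x^2 P_2(x) = q(x) = -2x^2 + 3x + 4 are polynomials, hence analytic at x = 0.
p(0) = -4,  q(0) = 4.
Indicial equation: r(r-1) + p(0) r + q(0) = 0, i.e. r^2 + (p(0) - 1) r + q(0) = 0, i.e. r^2 - 5 r + 4 = 0.
Discriminant: (-5)^2 - 4(4) = 9, so r = (5 ± 3)/2.
Solving: r_1 = 4, r_2 = 1.

indicial: r^2 - 5 r + 4 = 0; roots r_1 = 4, r_2 = 1


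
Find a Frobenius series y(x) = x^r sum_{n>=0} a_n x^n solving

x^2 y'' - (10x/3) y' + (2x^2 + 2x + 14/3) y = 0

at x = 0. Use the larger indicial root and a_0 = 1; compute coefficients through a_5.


Write in Frobenius form y'' + (p(x)/x) y' + (q(x)/x^2) y = 0:
  p(x) = -10/3,  q(x) = 2x^2 + 2x + 14/3.
Indicial equation: r(r-1) + (-10/3) r + (14/3) = 0 -> roots r_1 = 7/3, r_2 = 2.
Take r = r_1 = 7/3. Let y(x) = x^r sum_{n>=0} a_n x^n with a_0 = 1.
Substitute y = x^r sum a_n x^n and match x^{r+n}. The recurrence is
  D(n) a_n + 2 a_{n-1} + 2 a_{n-2} = 0,  where D(n) = (r+n)(r+n-1) + (-10/3)(r+n) + (14/3).
  a_n = [-2 a_{n-1} - 2 a_{n-2}] / D(n).
Since the indicial polynomial factors as (r - r_1)(r - r_2), D(n) = (r_1 + n - r_1)(r_1 + n - r_2) = n(n + 1/3).
Evaluating step by step (a_0 = 1):
  n = 1: D(1) = 1(1 + 1/3) = 4/3; numerator = -2(1) = -2; a_1 = (-2)/(4/3) = -3/2
  n = 2: D(2) = 2(2 + 1/3) = 14/3; numerator = -2(-3/2) - 2(1) = 1; a_2 = (1)/(14/3) = 3/14
  n = 3: D(3) = 3(3 + 1/3) = 10; numerator = -2(3/14) - 2(-3/2) = 18/7; a_3 = (18/7)/(10) = 9/35
  n = 4: D(4) = 4(4 + 1/3) = 52/3; numerator = -2(9/35) - 2(3/14) = -33/35; a_4 = (-33/35)/(52/3) = -99/1820
  n = 5: D(5) = 5(5 + 1/3) = 80/3; numerator = -2(-99/1820) - 2(9/35) = -369/910; a_5 = (-369/910)/(80/3) = -1107/72800

r = 7/3; a_0 = 1; a_1 = -3/2; a_2 = 3/14; a_3 = 9/35; a_4 = -99/1820; a_5 = -1107/72800


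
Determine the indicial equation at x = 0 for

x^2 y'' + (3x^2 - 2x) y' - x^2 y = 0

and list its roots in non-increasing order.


Divide by x^2 to reach normal form y'' + P_1(x) y' + P_2(x) y = 0 with P_1(x) = 3 - 2/x and P_2(x) = -1.
x = 0 is a singular point because the y'-coefficient 3 - 2/x has a pole at x = 0.
It is a regular singular point because x P_1(x) = p(x) = 3x - 2 and x^2 P_2(x) = q(x) = -x^2 are polynomials, hence analytic at x = 0.
p(0) = -2,  q(0) = 0.
Indicial equation: r(r-1) + p(0) r + q(0) = 0, i.e. r^2 + (p(0) - 1) r + q(0) = 0, i.e. r^2 - 3 r = 0.
Discriminant: (-3)^2 - 4(0) = 9, so r = (3 ± 3)/2.
Solving: r_1 = 3, r_2 = 0.

indicial: r^2 - 3 r = 0; roots r_1 = 3, r_2 = 0


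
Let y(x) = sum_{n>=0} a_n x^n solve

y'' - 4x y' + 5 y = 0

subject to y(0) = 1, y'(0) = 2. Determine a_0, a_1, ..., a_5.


Ansatz: y(x) = sum_{n>=0} a_n x^n, so y'(x) = sum_{n>=1} n a_n x^(n-1) and y''(x) = sum_{n>=2} n(n-1) a_n x^(n-2).
Substitute into P(x) y'' + Q(x) y' + R(x) y = 0 with P(x) = 1, Q(x) = -4x, R(x) = 5, and match powers of x.
Initial conditions: a_0 = 1, a_1 = 2.
Setting the coefficient of each power of x to zero and solving order by order (substituting the coefficients already found):
  x^0: 2 a_2 + 5 a_0 = 0  ->  2 a_2 = -5 a_0 = -5  ->  a_2 = -5/2
  x^1: 6 a_3 + a_1 = 0  ->  6 a_3 = -a_1 = -2  ->  a_3 = -1/3
  x^2: 12 a_4 - 3 a_2 = 0  ->  12 a_4 = 3 a_2 = -15/2  ->  a_4 = -5/8
  x^3: 20 a_5 - 7 a_3 = 0  ->  20 a_5 = 7 a_3 = -7/3  ->  a_5 = -7/60
Truncated series: y(x) = 1 + 2 x - (5/2) x^2 - (1/3) x^3 - (5/8) x^4 - (7/60) x^5 + O(x^6).

a_0 = 1; a_1 = 2; a_2 = -5/2; a_3 = -1/3; a_4 = -5/8; a_5 = -7/60


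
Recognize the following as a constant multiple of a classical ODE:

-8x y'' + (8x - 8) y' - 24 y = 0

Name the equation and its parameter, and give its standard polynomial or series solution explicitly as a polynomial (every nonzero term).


All three coefficients share the factor -8; dividing through by -8 gives  x y'' + (1 - x) y' + 3 y = 0.
This matches the Laguerre equation x y'' + (1 - x) y' + n y = 0 with n = 3; the polynomial solution is L_3(x).
With y = sum_k a_k x^k, matching x^k gives (k+1)k a_{k+1} + (k+1) a_{k+1} - k a_k + n a_k = 0, i.e. (k+1)^2 a_{k+1} = (k - n) a_k = (k - 3) a_k. The right side vanishes at k = 3, so the series terminates at degree 3.
Standard normalization L_n(0) = 1 gives a_0 = 1. Work upward with a_{k+1} = (k - 3) a_k / (k+1)^2:
  a_1 = (0 - 3)(1) / 1^2 = -3/1 = -3
  a_2 = (1 - 3)(-3) / 2^2 = 6/4 = 3/2
  a_3 = (2 - 3)(3/2) / 3^2 = (-3/2)/9 = -1/6
Hence L_3(x) = -x^3/6 + 3 x^2/2 - 3 x + 1.

L_3(x); series = -x^3/6 + 3 x^2/2 - 3 x + 1


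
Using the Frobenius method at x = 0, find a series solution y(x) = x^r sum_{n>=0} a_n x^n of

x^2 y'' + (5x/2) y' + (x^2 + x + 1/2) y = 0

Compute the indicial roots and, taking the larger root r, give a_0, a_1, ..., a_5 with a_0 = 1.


Write in Frobenius form y'' + (p(x)/x) y' + (q(x)/x^2) y = 0:
  p(x) = 5/2,  q(x) = x^2 + x + 1/2.
Indicial equation: r(r-1) + (5/2) r + (1/2) = 0 -> roots r_1 = -1/2, r_2 = -1.
Take r = r_1 = -1/2. Let y(x) = x^r sum_{n>=0} a_n x^n with a_0 = 1.
Substitute y = x^r sum a_n x^n and match x^{r+n}. The recurrence is
  D(n) a_n + 1 a_{n-1} + 1 a_{n-2} = 0,  where D(n) = (r+n)(r+n-1) + (5/2)(r+n) + (1/2).
  a_n = [-1 a_{n-1} - 1 a_{n-2}] / D(n).
Since the indicial polynomial factors as (r - r_1)(r - r_2), D(n) = (r_1 + n - r_1)(r_1 + n - r_2) = n(n + 1/2).
Evaluating step by step (a_0 = 1):
  n = 1: D(1) = 1(1 + 1/2) = 3/2; numerator = -1(1) = -1; a_1 = (-1)/(3/2) = -2/3
  n = 2: D(2) = 2(2 + 1/2) = 5; numerator = -1(-2/3) - 1(1) = -1/3; a_2 = (-1/3)/(5) = -1/15
  n = 3: D(3) = 3(3 + 1/2) = 21/2; numerator = -1(-1/15) - 1(-2/3) = 11/15; a_3 = (11/15)/(21/2) = 22/315
  n = 4: D(4) = 4(4 + 1/2) = 18; numerator = -1(22/315) - 1(-1/15) = -1/315; a_4 = (-1/315)/(18) = -1/5670
  n = 5: D(5) = 5(5 + 1/2) = 55/2; numerator = -1(-1/5670) - 1(22/315) = -79/1134; a_5 = (-79/1134)/(55/2) = -79/31185

r = -1/2; a_0 = 1; a_1 = -2/3; a_2 = -1/15; a_3 = 22/315; a_4 = -1/5670; a_5 = -79/31185


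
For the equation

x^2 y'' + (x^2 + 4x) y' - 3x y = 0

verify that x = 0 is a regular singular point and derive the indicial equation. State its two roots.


Divide by x^2 to reach normal form y'' + P_1(x) y' + P_2(x) y = 0 with P_1(x) = 1 + 4/x and P_2(x) = -3/x.
x = 0 is a singular point because the y'-coefficient 1 + 4/x has a pole at x = 0 and the y-coefficient -3/x has a pole at x = 0.
It is a regular singular point because x P_1(x) = p(x) = x + 4 and x^2 P_2(x) = q(x) = -3x are polynomials, hence analytic at x = 0.
p(0) = 4,  q(0) = 0.
Indicial equation: r(r-1) + p(0) r + q(0) = 0, i.e. r^2 + (p(0) - 1) r + q(0) = 0, i.e. r^2 + 3 r = 0.
Discriminant: (3)^2 - 4(0) = 9, so r = (-3 ± 3)/2.
Solving: r_1 = 0, r_2 = -3.

indicial: r^2 + 3 r = 0; roots r_1 = 0, r_2 = -3


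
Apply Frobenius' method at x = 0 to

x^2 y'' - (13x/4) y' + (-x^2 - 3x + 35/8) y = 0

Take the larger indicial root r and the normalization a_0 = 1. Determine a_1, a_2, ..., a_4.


Write in Frobenius form y'' + (p(x)/x) y' + (q(x)/x^2) y = 0:
  p(x) = -13/4,  q(x) = -x^2 - 3x + 35/8.
Indicial equation: r(r-1) + (-13/4) r + (35/8) = 0 -> roots r_1 = 5/2, r_2 = 7/4.
Take r = r_1 = 5/2. Let y(x) = x^r sum_{n>=0} a_n x^n with a_0 = 1.
Substitute y = x^r sum a_n x^n and match x^{r+n}. The recurrence is
  D(n) a_n - 3 a_{n-1} - 1 a_{n-2} = 0,  where D(n) = (r+n)(r+n-1) + (-13/4)(r+n) + (35/8).
  a_n = [3 a_{n-1} + 1 a_{n-2}] / D(n).
Since the indicial polynomial factors as (r - r_1)(r - r_2), D(n) = (r_1 + n - r_1)(r_1 + n - r_2) = n(n + 3/4).
Evaluating step by step (a_0 = 1):
  n = 1: D(1) = 1(1 + 3/4) = 7/4; numerator = 3(1) = 3; a_1 = (3)/(7/4) = 12/7
  n = 2: D(2) = 2(2 + 3/4) = 11/2; numerator = 3(12/7) + 1(1) = 43/7; a_2 = (43/7)/(11/2) = 86/77
  n = 3: D(3) = 3(3 + 3/4) = 45/4; numerator = 3(86/77) + 1(12/7) = 390/77; a_3 = (390/77)/(45/4) = 104/231
  n = 4: D(4) = 4(4 + 3/4) = 19; numerator = 3(104/231) + 1(86/77) = 190/77; a_4 = (190/77)/(19) = 10/77

r = 5/2; a_0 = 1; a_1 = 12/7; a_2 = 86/77; a_3 = 104/231; a_4 = 10/77


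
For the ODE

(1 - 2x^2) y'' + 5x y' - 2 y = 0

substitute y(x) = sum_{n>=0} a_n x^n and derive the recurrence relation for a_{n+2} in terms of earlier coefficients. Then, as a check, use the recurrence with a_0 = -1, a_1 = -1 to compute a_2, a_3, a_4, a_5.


Substitute y = sum_n a_n x^n.
(1 - 2 x^2) y'' contributes (n+2)(n+1) a_{n+2} - 2 n(n-1) a_n at x^n.
5 x y'(x) contributes 5 n a_n at x^n.
-2 y(x) contributes -2 a_n at x^n.
Matching x^n: (n+2)(n+1) a_{n+2} + (-2 n(n-1) + 5 n - 2) a_n = 0.
Thus a_{n+2} = (2 n(n-1) - 5 n + 2) / ((n+1)(n+2)) * a_n.

Check with a_0 = -1, a_1 = -1 (apply the recurrence for n = 0, 1, 2, 3): a_0 = -1, a_1 = -1, a_2 = -1, a_3 = 1/2, a_4 = 1/3, a_5 = -1/40.

a_(n+2) = (2 n(n-1) - 5 n + 2) / ((n+1)(n+2)) * a_n; check: a_0 = -1, a_1 = -1, a_2 = -1, a_3 = 1/2, a_4 = 1/3, a_5 = -1/40


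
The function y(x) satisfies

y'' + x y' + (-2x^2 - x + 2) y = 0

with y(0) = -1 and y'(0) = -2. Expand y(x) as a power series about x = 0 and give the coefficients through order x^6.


Ansatz: y(x) = sum_{n>=0} a_n x^n, so y'(x) = sum_{n>=1} n a_n x^(n-1) and y''(x) = sum_{n>=2} n(n-1) a_n x^(n-2).
Substitute into P(x) y'' + Q(x) y' + R(x) y = 0 with P(x) = 1, Q(x) = x, R(x) = -2x^2 - x + 2, and match powers of x.
Initial conditions: a_0 = -1, a_1 = -2.
Setting the coefficient of each power of x to zero and solving order by order (substituting the coefficients already found):
  x^0: 2 a_2 + 2 a_0 = 0  ->  2 a_2 = -2 a_0 = 2  ->  a_2 = 1
  x^1: 6 a_3 + 3 a_1 - a_0 = 0  ->  6 a_3 = -3 a_1 + a_0 = 5  ->  a_3 = 5/6
  x^2: 12 a_4 + 4 a_2 - a_1 - 2 a_0 = 0  ->  12 a_4 = -4 a_2 + a_1 + 2 a_0 = -8  ->  a_4 = -2/3
  x^3: 20 a_5 + 5 a_3 - a_2 - 2 a_1 = 0  ->  20 a_5 = -5 a_3 + a_2 + 2 a_1 = -43/6  ->  a_5 = -43/120
  x^4: 30 a_6 + 6 a_4 - a_3 - 2 a_2 = 0  ->  30 a_6 = -6 a_4 + a_3 + 2 a_2 = 41/6  ->  a_6 = 41/180
Truncated series: y(x) = -1 - 2 x + x^2 + (5/6) x^3 - (2/3) x^4 - (43/120) x^5 + (41/180) x^6 + O(x^7).

a_0 = -1; a_1 = -2; a_2 = 1; a_3 = 5/6; a_4 = -2/3; a_5 = -43/120; a_6 = 41/180


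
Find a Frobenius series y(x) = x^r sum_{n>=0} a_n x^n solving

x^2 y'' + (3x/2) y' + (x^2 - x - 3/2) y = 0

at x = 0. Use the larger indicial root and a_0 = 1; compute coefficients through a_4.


Write in Frobenius form y'' + (p(x)/x) y' + (q(x)/x^2) y = 0:
  p(x) = 3/2,  q(x) = x^2 - x - 3/2.
Indicial equation: r(r-1) + (3/2) r + (-3/2) = 0 -> roots r_1 = 1, r_2 = -3/2.
Take r = r_1 = 1. Let y(x) = x^r sum_{n>=0} a_n x^n with a_0 = 1.
Substitute y = x^r sum a_n x^n and match x^{r+n}. The recurrence is
  D(n) a_n - 1 a_{n-1} + 1 a_{n-2} = 0,  where D(n) = (r+n)(r+n-1) + (3/2)(r+n) + (-3/2).
  a_n = [1 a_{n-1} - 1 a_{n-2}] / D(n).
Since the indicial polynomial factors as (r - r_1)(r - r_2), D(n) = (r_1 + n - r_1)(r_1 + n - r_2) = n(n + 5/2).
Evaluating step by step (a_0 = 1):
  n = 1: D(1) = 1(1 + 5/2) = 7/2; numerator = 1(1) = 1; a_1 = (1)/(7/2) = 2/7
  n = 2: D(2) = 2(2 + 5/2) = 9; numerator = 1(2/7) - 1(1) = -5/7; a_2 = (-5/7)/(9) = -5/63
  n = 3: D(3) = 3(3 + 5/2) = 33/2; numerator = 1(-5/63) - 1(2/7) = -23/63; a_3 = (-23/63)/(33/2) = -46/2079
  n = 4: D(4) = 4(4 + 5/2) = 26; numerator = 1(-46/2079) - 1(-5/63) = 17/297; a_4 = (17/297)/(26) = 17/7722

r = 1; a_0 = 1; a_1 = 2/7; a_2 = -5/63; a_3 = -46/2079; a_4 = 17/7722


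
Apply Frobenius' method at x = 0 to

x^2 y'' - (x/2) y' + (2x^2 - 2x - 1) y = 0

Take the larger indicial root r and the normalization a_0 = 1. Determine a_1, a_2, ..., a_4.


Write in Frobenius form y'' + (p(x)/x) y' + (q(x)/x^2) y = 0:
  p(x) = -1/2,  q(x) = 2x^2 - 2x - 1.
Indicial equation: r(r-1) + (-1/2) r + (-1) = 0 -> roots r_1 = 2, r_2 = -1/2.
Take r = r_1 = 2. Let y(x) = x^r sum_{n>=0} a_n x^n with a_0 = 1.
Substitute y = x^r sum a_n x^n and match x^{r+n}. The recurrence is
  D(n) a_n - 2 a_{n-1} + 2 a_{n-2} = 0,  where D(n) = (r+n)(r+n-1) + (-1/2)(r+n) + (-1).
  a_n = [2 a_{n-1} - 2 a_{n-2}] / D(n).
Since the indicial polynomial factors as (r - r_1)(r - r_2), D(n) = (r_1 + n - r_1)(r_1 + n - r_2) = n(n + 5/2).
Evaluating step by step (a_0 = 1):
  n = 1: D(1) = 1(1 + 5/2) = 7/2; numerator = 2(1) = 2; a_1 = (2)/(7/2) = 4/7
  n = 2: D(2) = 2(2 + 5/2) = 9; numerator = 2(4/7) - 2(1) = -6/7; a_2 = (-6/7)/(9) = -2/21
  n = 3: D(3) = 3(3 + 5/2) = 33/2; numerator = 2(-2/21) - 2(4/7) = -4/3; a_3 = (-4/3)/(33/2) = -8/99
  n = 4: D(4) = 4(4 + 5/2) = 26; numerator = 2(-8/99) - 2(-2/21) = 20/693; a_4 = (20/693)/(26) = 10/9009

r = 2; a_0 = 1; a_1 = 4/7; a_2 = -2/21; a_3 = -8/99; a_4 = 10/9009


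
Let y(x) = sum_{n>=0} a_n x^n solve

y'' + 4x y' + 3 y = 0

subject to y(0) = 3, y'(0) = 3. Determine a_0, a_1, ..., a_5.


Ansatz: y(x) = sum_{n>=0} a_n x^n, so y'(x) = sum_{n>=1} n a_n x^(n-1) and y''(x) = sum_{n>=2} n(n-1) a_n x^(n-2).
Substitute into P(x) y'' + Q(x) y' + R(x) y = 0 with P(x) = 1, Q(x) = 4x, R(x) = 3, and match powers of x.
Initial conditions: a_0 = 3, a_1 = 3.
Setting the coefficient of each power of x to zero and solving order by order (substituting the coefficients already found):
  x^0: 2 a_2 + 3 a_0 = 0  ->  2 a_2 = -3 a_0 = -9  ->  a_2 = -9/2
  x^1: 6 a_3 + 7 a_1 = 0  ->  6 a_3 = -7 a_1 = -21  ->  a_3 = -7/2
  x^2: 12 a_4 + 11 a_2 = 0  ->  12 a_4 = -11 a_2 = 99/2  ->  a_4 = 33/8
  x^3: 20 a_5 + 15 a_3 = 0  ->  20 a_5 = -15 a_3 = 105/2  ->  a_5 = 21/8
Truncated series: y(x) = 3 + 3 x - (9/2) x^2 - (7/2) x^3 + (33/8) x^4 + (21/8) x^5 + O(x^6).

a_0 = 3; a_1 = 3; a_2 = -9/2; a_3 = -7/2; a_4 = 33/8; a_5 = 21/8


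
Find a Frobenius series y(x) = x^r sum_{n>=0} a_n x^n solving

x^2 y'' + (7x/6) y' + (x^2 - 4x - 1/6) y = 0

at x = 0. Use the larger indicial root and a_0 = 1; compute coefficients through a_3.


Write in Frobenius form y'' + (p(x)/x) y' + (q(x)/x^2) y = 0:
  p(x) = 7/6,  q(x) = x^2 - 4x - 1/6.
Indicial equation: r(r-1) + (7/6) r + (-1/6) = 0 -> roots r_1 = 1/3, r_2 = -1/2.
Take r = r_1 = 1/3. Let y(x) = x^r sum_{n>=0} a_n x^n with a_0 = 1.
Substitute y = x^r sum a_n x^n and match x^{r+n}. The recurrence is
  D(n) a_n - 4 a_{n-1} + 1 a_{n-2} = 0,  where D(n) = (r+n)(r+n-1) + (7/6)(r+n) + (-1/6).
  a_n = [4 a_{n-1} - 1 a_{n-2}] / D(n).
Since the indicial polynomial factors as (r - r_1)(r - r_2), D(n) = (r_1 + n - r_1)(r_1 + n - r_2) = n(n + 5/6).
Evaluating step by step (a_0 = 1):
  n = 1: D(1) = 1(1 + 5/6) = 11/6; numerator = 4(1) = 4; a_1 = (4)/(11/6) = 24/11
  n = 2: D(2) = 2(2 + 5/6) = 17/3; numerator = 4(24/11) - 1(1) = 85/11; a_2 = (85/11)/(17/3) = 15/11
  n = 3: D(3) = 3(3 + 5/6) = 23/2; numerator = 4(15/11) - 1(24/11) = 36/11; a_3 = (36/11)/(23/2) = 72/253

r = 1/3; a_0 = 1; a_1 = 24/11; a_2 = 15/11; a_3 = 72/253


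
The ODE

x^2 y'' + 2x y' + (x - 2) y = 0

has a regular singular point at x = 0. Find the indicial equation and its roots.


Divide by x^2 to reach normal form y'' + P_1(x) y' + P_2(x) y = 0 with P_1(x) = 2/x and P_2(x) = 1/x - 2/x^2.
x = 0 is a singular point because the y'-coefficient 2/x has a pole at x = 0 and the y-coefficient 1/x - 2/x^2 has a pole at x = 0.
It is a regular singular point because x P_1(x) = p(x) = 2 and x^2 P_2(x) = q(x) = x - 2 are polynomials, hence analytic at x = 0.
p(0) = 2,  q(0) = -2.
Indicial equation: r(r-1) + p(0) r + q(0) = 0, i.e. r^2 + (p(0) - 1) r + q(0) = 0, i.e. r^2 + 1 r - 2 = 0.
Discriminant: (1)^2 - 4(-2) = 9, so r = (-1 ± 3)/2.
Solving: r_1 = 1, r_2 = -2.

indicial: r^2 + 1 r - 2 = 0; roots r_1 = 1, r_2 = -2


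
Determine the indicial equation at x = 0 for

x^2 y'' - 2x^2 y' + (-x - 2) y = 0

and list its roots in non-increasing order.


Divide by x^2 to reach normal form y'' + P_1(x) y' + P_2(x) y = 0 with P_1(x) = -2 and P_2(x) = -1/x - 2/x^2.
x = 0 is a singular point because the y-coefficient -1/x - 2/x^2 has a pole at x = 0.
It is a regular singular point because x P_1(x) = p(x) = -2x and x^2 P_2(x) = q(x) = -x - 2 are polynomials, hence analytic at x = 0.
p(0) = 0,  q(0) = -2.
Indicial equation: r(r-1) + p(0) r + q(0) = 0, i.e. r^2 + (p(0) - 1) r + q(0) = 0, i.e. r^2 - 1 r - 2 = 0.
Discriminant: (-1)^2 - 4(-2) = 9, so r = (1 ± 3)/2.
Solving: r_1 = 2, r_2 = -1.

indicial: r^2 - 1 r - 2 = 0; roots r_1 = 2, r_2 = -1


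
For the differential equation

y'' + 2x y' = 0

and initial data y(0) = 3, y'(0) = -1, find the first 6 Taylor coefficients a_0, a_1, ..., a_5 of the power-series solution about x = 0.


Ansatz: y(x) = sum_{n>=0} a_n x^n, so y'(x) = sum_{n>=1} n a_n x^(n-1) and y''(x) = sum_{n>=2} n(n-1) a_n x^(n-2).
Substitute into P(x) y'' + Q(x) y' + R(x) y = 0 with P(x) = 1, Q(x) = 2x, R(x) = 0, and match powers of x.
Initial conditions: a_0 = 3, a_1 = -1.
Setting the coefficient of each power of x to zero and solving order by order (substituting the coefficients already found):
  x^0: 2 a_2 = 0  ->  a_2 = 0
  x^1: 6 a_3 + 2 a_1 = 0  ->  6 a_3 = -2 a_1 = 2  ->  a_3 = 1/3
  x^2: 12 a_4 + 4 a_2 = 0  ->  12 a_4 = -4 a_2 = 0  ->  a_4 = 0
  x^3: 20 a_5 + 6 a_3 = 0  ->  20 a_5 = -6 a_3 = -2  ->  a_5 = -1/10
Truncated series: y(x) = 3 - x + (1/3) x^3 - (1/10) x^5 + O(x^6).

a_0 = 3; a_1 = -1; a_2 = 0; a_3 = 1/3; a_4 = 0; a_5 = -1/10


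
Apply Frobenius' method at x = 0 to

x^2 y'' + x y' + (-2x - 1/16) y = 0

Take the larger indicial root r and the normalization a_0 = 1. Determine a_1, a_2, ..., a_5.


Write in Frobenius form y'' + (p(x)/x) y' + (q(x)/x^2) y = 0:
  p(x) = 1,  q(x) = -2x - 1/16.
Indicial equation: r(r-1) + (1) r + (-1/16) = 0 -> roots r_1 = 1/4, r_2 = -1/4.
Take r = r_1 = 1/4. Let y(x) = x^r sum_{n>=0} a_n x^n with a_0 = 1.
Substitute y = x^r sum a_n x^n and match x^{r+n}. The recurrence is
  D(n) a_n - 2 a_{n-1} = 0,  where D(n) = (r+n)(r+n-1) + (1)(r+n) + (-1/16).
  a_n = 2 / D(n) * a_{n-1}.
Since the indicial polynomial factors as (r - r_1)(r - r_2), D(n) = (r_1 + n - r_1)(r_1 + n - r_2) = n(n + 1/2).
Evaluating step by step (a_0 = 1):
  n = 1: D(1) = 1(1 + 1/2) = 3/2; numerator = 2(1) = 2; a_1 = (2)/(3/2) = 4/3
  n = 2: D(2) = 2(2 + 1/2) = 5; numerator = 2(4/3) = 8/3; a_2 = (8/3)/(5) = 8/15
  n = 3: D(3) = 3(3 + 1/2) = 21/2; numerator = 2(8/15) = 16/15; a_3 = (16/15)/(21/2) = 32/315
  n = 4: D(4) = 4(4 + 1/2) = 18; numerator = 2(32/315) = 64/315; a_4 = (64/315)/(18) = 32/2835
  n = 5: D(5) = 5(5 + 1/2) = 55/2; numerator = 2(32/2835) = 64/2835; a_5 = (64/2835)/(55/2) = 128/155925

r = 1/4; a_0 = 1; a_1 = 4/3; a_2 = 8/15; a_3 = 32/315; a_4 = 32/2835; a_5 = 128/155925


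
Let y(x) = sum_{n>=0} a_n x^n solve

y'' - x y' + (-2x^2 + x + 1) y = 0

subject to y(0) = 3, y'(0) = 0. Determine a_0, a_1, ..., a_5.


Ansatz: y(x) = sum_{n>=0} a_n x^n, so y'(x) = sum_{n>=1} n a_n x^(n-1) and y''(x) = sum_{n>=2} n(n-1) a_n x^(n-2).
Substitute into P(x) y'' + Q(x) y' + R(x) y = 0 with P(x) = 1, Q(x) = -x, R(x) = -2x^2 + x + 1, and match powers of x.
Initial conditions: a_0 = 3, a_1 = 0.
Setting the coefficient of each power of x to zero and solving order by order (substituting the coefficients already found):
  x^0: 2 a_2 + a_0 = 0  ->  2 a_2 = -a_0 = -3  ->  a_2 = -3/2
  x^1: 6 a_3 + a_0 = 0  ->  6 a_3 = -a_0 = -3  ->  a_3 = -1/2
  x^2: 12 a_4 - a_2 + a_1 - 2 a_0 = 0  ->  12 a_4 = a_2 - a_1 + 2 a_0 = 9/2  ->  a_4 = 3/8
  x^3: 20 a_5 - 2 a_3 + a_2 - 2 a_1 = 0  ->  20 a_5 = 2 a_3 - a_2 + 2 a_1 = 1/2  ->  a_5 = 1/40
Truncated series: y(x) = 3 - (3/2) x^2 - (1/2) x^3 + (3/8) x^4 + (1/40) x^5 + O(x^6).

a_0 = 3; a_1 = 0; a_2 = -3/2; a_3 = -1/2; a_4 = 3/8; a_5 = 1/40


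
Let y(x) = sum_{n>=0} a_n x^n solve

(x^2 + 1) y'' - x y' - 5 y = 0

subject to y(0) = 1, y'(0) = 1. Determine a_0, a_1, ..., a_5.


Ansatz: y(x) = sum_{n>=0} a_n x^n, so y'(x) = sum_{n>=1} n a_n x^(n-1) and y''(x) = sum_{n>=2} n(n-1) a_n x^(n-2).
Substitute into P(x) y'' + Q(x) y' + R(x) y = 0 with P(x) = x^2 + 1, Q(x) = -x, R(x) = -5, and match powers of x.
Initial conditions: a_0 = 1, a_1 = 1.
Setting the coefficient of each power of x to zero and solving order by order (substituting the coefficients already found):
  x^0: 2 a_2 - 5 a_0 = 0  ->  2 a_2 = 5 a_0 = 5  ->  a_2 = 5/2
  x^1: 6 a_3 - 6 a_1 = 0  ->  6 a_3 = 6 a_1 = 6  ->  a_3 = 1
  x^2: 12 a_4 - 5 a_2 = 0  ->  12 a_4 = 5 a_2 = 25/2  ->  a_4 = 25/24
  x^3: 20 a_5 - 2 a_3 = 0  ->  20 a_5 = 2 a_3 = 2  ->  a_5 = 1/10
Truncated series: y(x) = 1 + x + (5/2) x^2 + x^3 + (25/24) x^4 + (1/10) x^5 + O(x^6).

a_0 = 1; a_1 = 1; a_2 = 5/2; a_3 = 1; a_4 = 25/24; a_5 = 1/10


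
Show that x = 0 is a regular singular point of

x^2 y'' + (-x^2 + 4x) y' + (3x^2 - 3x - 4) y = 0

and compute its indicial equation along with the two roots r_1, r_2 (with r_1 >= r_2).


Divide by x^2 to reach normal form y'' + P_1(x) y' + P_2(x) y = 0 with P_1(x) = -1 + 4/x and P_2(x) = 3 - 3/x - 4/x^2.
x = 0 is a singular point because the y'-coefficient -1 + 4/x has a pole at x = 0 and the y-coefficient 3 - 3/x - 4/x^2 has a pole at x = 0.
It is a regular singular point because x P_1(x) = p(x) = 4 - x and x^2 P_2(x) = q(x) = 3x^2 - 3x - 4 are polynomials, hence analytic at x = 0.
p(0) = 4,  q(0) = -4.
Indicial equation: r(r-1) + p(0) r + q(0) = 0, i.e. r^2 + (p(0) - 1) r + q(0) = 0, i.e. r^2 + 3 r - 4 = 0.
Discriminant: (3)^2 - 4(-4) = 25, so r = (-3 ± 5)/2.
Solving: r_1 = 1, r_2 = -4.

indicial: r^2 + 3 r - 4 = 0; roots r_1 = 1, r_2 = -4


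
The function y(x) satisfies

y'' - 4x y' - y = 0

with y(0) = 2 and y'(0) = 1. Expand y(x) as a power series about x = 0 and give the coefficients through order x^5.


Ansatz: y(x) = sum_{n>=0} a_n x^n, so y'(x) = sum_{n>=1} n a_n x^(n-1) and y''(x) = sum_{n>=2} n(n-1) a_n x^(n-2).
Substitute into P(x) y'' + Q(x) y' + R(x) y = 0 with P(x) = 1, Q(x) = -4x, R(x) = -1, and match powers of x.
Initial conditions: a_0 = 2, a_1 = 1.
Setting the coefficient of each power of x to zero and solving order by order (substituting the coefficients already found):
  x^0: 2 a_2 - a_0 = 0  ->  2 a_2 = a_0 = 2  ->  a_2 = 1
  x^1: 6 a_3 - 5 a_1 = 0  ->  6 a_3 = 5 a_1 = 5  ->  a_3 = 5/6
  x^2: 12 a_4 - 9 a_2 = 0  ->  12 a_4 = 9 a_2 = 9  ->  a_4 = 3/4
  x^3: 20 a_5 - 13 a_3 = 0  ->  20 a_5 = 13 a_3 = 65/6  ->  a_5 = 13/24
Truncated series: y(x) = 2 + x + x^2 + (5/6) x^3 + (3/4) x^4 + (13/24) x^5 + O(x^6).

a_0 = 2; a_1 = 1; a_2 = 1; a_3 = 5/6; a_4 = 3/4; a_5 = 13/24


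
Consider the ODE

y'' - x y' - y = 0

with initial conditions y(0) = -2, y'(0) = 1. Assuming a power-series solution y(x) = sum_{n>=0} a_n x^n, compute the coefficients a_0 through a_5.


Ansatz: y(x) = sum_{n>=0} a_n x^n, so y'(x) = sum_{n>=1} n a_n x^(n-1) and y''(x) = sum_{n>=2} n(n-1) a_n x^(n-2).
Substitute into P(x) y'' + Q(x) y' + R(x) y = 0 with P(x) = 1, Q(x) = -x, R(x) = -1, and match powers of x.
Initial conditions: a_0 = -2, a_1 = 1.
Setting the coefficient of each power of x to zero and solving order by order (substituting the coefficients already found):
  x^0: 2 a_2 - a_0 = 0  ->  2 a_2 = a_0 = -2  ->  a_2 = -1
  x^1: 6 a_3 - 2 a_1 = 0  ->  6 a_3 = 2 a_1 = 2  ->  a_3 = 1/3
  x^2: 12 a_4 - 3 a_2 = 0  ->  12 a_4 = 3 a_2 = -3  ->  a_4 = -1/4
  x^3: 20 a_5 - 4 a_3 = 0  ->  20 a_5 = 4 a_3 = 4/3  ->  a_5 = 1/15
Truncated series: y(x) = -2 + x - x^2 + (1/3) x^3 - (1/4) x^4 + (1/15) x^5 + O(x^6).

a_0 = -2; a_1 = 1; a_2 = -1; a_3 = 1/3; a_4 = -1/4; a_5 = 1/15


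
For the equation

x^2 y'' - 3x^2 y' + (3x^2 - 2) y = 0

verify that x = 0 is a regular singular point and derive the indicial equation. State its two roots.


Divide by x^2 to reach normal form y'' + P_1(x) y' + P_2(x) y = 0 with P_1(x) = -3 and P_2(x) = 3 - 2/x^2.
x = 0 is a singular point because the y-coefficient 3 - 2/x^2 has a pole at x = 0.
It is a regular singular point because x P_1(x) = p(x) = -3x and x^2 P_2(x) = q(x) = 3x^2 - 2 are polynomials, hence analytic at x = 0.
p(0) = 0,  q(0) = -2.
Indicial equation: r(r-1) + p(0) r + q(0) = 0, i.e. r^2 + (p(0) - 1) r + q(0) = 0, i.e. r^2 - 1 r - 2 = 0.
Discriminant: (-1)^2 - 4(-2) = 9, so r = (1 ± 3)/2.
Solving: r_1 = 2, r_2 = -1.

indicial: r^2 - 1 r - 2 = 0; roots r_1 = 2, r_2 = -1


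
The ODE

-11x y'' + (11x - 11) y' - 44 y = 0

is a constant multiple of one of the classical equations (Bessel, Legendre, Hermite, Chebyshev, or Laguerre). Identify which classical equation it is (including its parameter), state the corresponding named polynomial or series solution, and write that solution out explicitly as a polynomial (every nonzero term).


All three coefficients share the factor -11; dividing through by -11 gives  x y'' + (1 - x) y' + 4 y = 0.
This matches the Laguerre equation x y'' + (1 - x) y' + n y = 0 with n = 4; the polynomial solution is L_4(x).
With y = sum_k a_k x^k, matching x^k gives (k+1)k a_{k+1} + (k+1) a_{k+1} - k a_k + n a_k = 0, i.e. (k+1)^2 a_{k+1} = (k - n) a_k = (k - 4) a_k. The right side vanishes at k = 4, so the series terminates at degree 4.
Standard normalization L_n(0) = 1 gives a_0 = 1. Work upward with a_{k+1} = (k - 4) a_k / (k+1)^2:
  a_1 = (0 - 4)(1) / 1^2 = -4/1 = -4
  a_2 = (1 - 4)(-4) / 2^2 = 12/4 = 3
  a_3 = (2 - 4)(3) / 3^2 = -6/9 = -2/3
  a_4 = (3 - 4)(-2/3) / 4^2 = (2/3)/16 = 1/24
Hence L_4(x) = x^4/24 - 2 x^3/3 + 3 x^2 - 4 x + 1.

L_4(x); series = x^4/24 - 2 x^3/3 + 3 x^2 - 4 x + 1


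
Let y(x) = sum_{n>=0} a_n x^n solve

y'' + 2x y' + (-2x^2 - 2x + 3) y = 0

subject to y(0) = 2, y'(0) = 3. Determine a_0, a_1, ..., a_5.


Ansatz: y(x) = sum_{n>=0} a_n x^n, so y'(x) = sum_{n>=1} n a_n x^(n-1) and y''(x) = sum_{n>=2} n(n-1) a_n x^(n-2).
Substitute into P(x) y'' + Q(x) y' + R(x) y = 0 with P(x) = 1, Q(x) = 2x, R(x) = -2x^2 - 2x + 3, and match powers of x.
Initial conditions: a_0 = 2, a_1 = 3.
Setting the coefficient of each power of x to zero and solving order by order (substituting the coefficients already found):
  x^0: 2 a_2 + 3 a_0 = 0  ->  2 a_2 = -3 a_0 = -6  ->  a_2 = -3
  x^1: 6 a_3 + 5 a_1 - 2 a_0 = 0  ->  6 a_3 = -5 a_1 + 2 a_0 = -11  ->  a_3 = -11/6
  x^2: 12 a_4 + 7 a_2 - 2 a_1 - 2 a_0 = 0  ->  12 a_4 = -7 a_2 + 2 a_1 + 2 a_0 = 31  ->  a_4 = 31/12
  x^3: 20 a_5 + 9 a_3 - 2 a_2 - 2 a_1 = 0  ->  20 a_5 = -9 a_3 + 2 a_2 + 2 a_1 = 33/2  ->  a_5 = 33/40
Truncated series: y(x) = 2 + 3 x - 3 x^2 - (11/6) x^3 + (31/12) x^4 + (33/40) x^5 + O(x^6).

a_0 = 2; a_1 = 3; a_2 = -3; a_3 = -11/6; a_4 = 31/12; a_5 = 33/40


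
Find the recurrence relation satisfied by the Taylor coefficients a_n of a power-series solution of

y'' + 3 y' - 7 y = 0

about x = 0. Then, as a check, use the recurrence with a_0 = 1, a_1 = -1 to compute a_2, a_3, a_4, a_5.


Substitute y = sum_n a_n x^n.
y''(x) has coefficient (n+2)(n+1) a_{n+2} at x^n;
3 y'(x) has coefficient 3 (n+1) a_{n+1} at x^n;
-7 y(x) has coefficient -7 a_n at x^n.
Matching x^n: (n+2)(n+1) a_{n+2} + 3 (n+1) a_{n+1} - 7 a_n = 0.
Thus a_{n+2} = [-3 (n+1) a_{n+1} + 7 a_n] / ((n+1)(n+2)).

Check with a_0 = 1, a_1 = -1 (apply the recurrence for n = 0, 1, 2, 3): a_0 = 1, a_1 = -1, a_2 = 5, a_3 = -37/6, a_4 = 181/24, a_5 = -401/60.

a_(n+2) = [-3 (n+1) a_(n+1) + 7 a_n] / ((n+1)(n+2)); check: a_0 = 1, a_1 = -1, a_2 = 5, a_3 = -37/6, a_4 = 181/24, a_5 = -401/60


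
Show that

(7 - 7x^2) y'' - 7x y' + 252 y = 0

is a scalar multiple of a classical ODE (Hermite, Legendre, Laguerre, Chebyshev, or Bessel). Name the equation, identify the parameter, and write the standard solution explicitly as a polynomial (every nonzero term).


All three coefficients share the factor 7; dividing through by 7 gives  (1 - x^2) y'' - x y' + 36 y = 0.
This matches the Chebyshev equation (1 - x^2) y'' - x y' + n^2 y = 0 (note the -x y' term, not -2x y') with n^2 = 36, so n = 6; the polynomial solution is T_6(x).
With y = sum_k a_k x^k, matching x^k gives (k+2)(k+1) a_{k+2} = (k^2 - n^2) a_k = (k - 6)(k + 6) a_k. The right side vanishes at k = 6, so the series with the parity of 6 terminates at degree 6.
Standard normalization: leading coefficient of T_n is 2^(n-1), so a_6 = 2^5 = 32. Work downward with a_k = (k+1)(k+2) a_{k+2} / ((k - 6)(k + 6)):
  a_4 = (5)(6)(32) / ((4 - 6)(4 + 6)) = 960/(-20) = -48
  a_2 = (3)(4)(-48) / ((2 - 6)(2 + 6)) = -576/(-32) = 18
  a_0 = (1)(2)(18) / ((0 - 6)(0 + 6)) = 36/(-36) = -1
Hence T_6(x) = 32 x^6 - 48 x^4 + 18 x^2 - 1.

T_6(x); series = 32 x^6 - 48 x^4 + 18 x^2 - 1
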